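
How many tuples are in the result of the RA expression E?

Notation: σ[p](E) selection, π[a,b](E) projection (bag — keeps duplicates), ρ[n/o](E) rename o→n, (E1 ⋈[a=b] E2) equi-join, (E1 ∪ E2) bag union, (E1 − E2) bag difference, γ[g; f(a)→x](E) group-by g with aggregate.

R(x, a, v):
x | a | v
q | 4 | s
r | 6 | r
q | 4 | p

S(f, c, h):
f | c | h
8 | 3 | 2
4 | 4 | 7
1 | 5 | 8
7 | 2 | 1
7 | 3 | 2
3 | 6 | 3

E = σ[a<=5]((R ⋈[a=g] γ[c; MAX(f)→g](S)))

Per-node cardinality:
  R → 3
  S → 6
  γ[c; MAX(f)→g](S) → 5
  (R ⋈[a=g] γ[c; MAX(f)→g](S)) → 2
  σ[a<=5]((R ⋈[a=g] γ[c; MAX(f)→g](S))) → 2

|E| = 2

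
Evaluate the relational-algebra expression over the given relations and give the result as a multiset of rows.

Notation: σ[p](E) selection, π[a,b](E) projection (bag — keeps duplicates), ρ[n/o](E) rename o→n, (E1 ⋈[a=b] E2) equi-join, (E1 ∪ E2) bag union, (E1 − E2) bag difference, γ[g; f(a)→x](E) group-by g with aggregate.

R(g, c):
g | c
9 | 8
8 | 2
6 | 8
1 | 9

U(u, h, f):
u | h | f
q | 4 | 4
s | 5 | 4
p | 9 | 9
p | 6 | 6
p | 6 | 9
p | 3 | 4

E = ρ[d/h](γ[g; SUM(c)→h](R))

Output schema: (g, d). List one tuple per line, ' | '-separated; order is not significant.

Per-node cardinality:
  R → 4
  γ[g; SUM(c)→h](R) → 4
  ρ[d/h](γ[g; SUM(c)→h](R)) → 4

== RESULT ==
g | d
1 | 9
6 | 8
8 | 2
9 | 8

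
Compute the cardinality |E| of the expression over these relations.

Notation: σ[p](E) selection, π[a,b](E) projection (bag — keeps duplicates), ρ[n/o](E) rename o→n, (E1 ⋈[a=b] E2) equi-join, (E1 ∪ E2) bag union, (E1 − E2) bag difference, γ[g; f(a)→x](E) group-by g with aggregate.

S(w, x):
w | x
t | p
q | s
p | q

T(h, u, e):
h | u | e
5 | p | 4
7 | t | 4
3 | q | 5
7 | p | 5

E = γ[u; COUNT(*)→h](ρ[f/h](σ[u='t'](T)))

Per-node cardinality:
  T → 4
  σ[u='t'](T) → 1
  ρ[f/h](σ[u='t'](T)) → 1
  γ[u; COUNT(*)→h](ρ[f/h](σ[u='t'](T))) → 1

|E| = 1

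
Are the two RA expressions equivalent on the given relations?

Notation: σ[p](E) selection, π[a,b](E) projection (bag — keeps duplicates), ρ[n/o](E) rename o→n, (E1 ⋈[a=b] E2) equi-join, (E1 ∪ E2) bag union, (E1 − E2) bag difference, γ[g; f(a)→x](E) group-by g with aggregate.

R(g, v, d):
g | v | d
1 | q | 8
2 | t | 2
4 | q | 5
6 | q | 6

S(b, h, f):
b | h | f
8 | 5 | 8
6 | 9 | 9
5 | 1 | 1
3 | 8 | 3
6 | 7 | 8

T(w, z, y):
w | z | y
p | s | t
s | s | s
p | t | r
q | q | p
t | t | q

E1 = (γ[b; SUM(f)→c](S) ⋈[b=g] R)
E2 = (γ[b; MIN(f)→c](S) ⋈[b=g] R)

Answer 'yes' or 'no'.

E1 row counts bottom-up:
  S → 5
  γ[b; SUM(f)→c](S) → 4
  R → 4
  (γ[b; SUM(f)→c](S) ⋈[b=g] R) → 1
E2 row counts bottom-up:
  S → 5
  γ[b; MIN(f)→c](S) → 4
  R → 4
  (γ[b; MIN(f)→c](S) ⋈[b=g] R) → 1

E1 result:
b | c | g | v | d
6 | 17 | 6 | q | 6
E2 result:
b | c | g | v | d
6 | 8 | 6 | q | 6
Witness: (6, 8, 6, 'q', 6) appears 0× in E1 but 1× in E2.

no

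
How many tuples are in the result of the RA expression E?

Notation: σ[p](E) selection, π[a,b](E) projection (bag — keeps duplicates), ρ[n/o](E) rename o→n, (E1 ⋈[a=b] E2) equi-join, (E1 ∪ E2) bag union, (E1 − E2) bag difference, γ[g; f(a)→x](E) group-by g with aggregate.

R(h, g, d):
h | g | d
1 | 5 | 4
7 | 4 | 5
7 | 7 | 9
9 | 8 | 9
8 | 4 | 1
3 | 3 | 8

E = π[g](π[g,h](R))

Subexpression sizes:
  R → 6
  π[g,h](R) → 6
  π[g](π[g,h](R)) → 6

|E| = 6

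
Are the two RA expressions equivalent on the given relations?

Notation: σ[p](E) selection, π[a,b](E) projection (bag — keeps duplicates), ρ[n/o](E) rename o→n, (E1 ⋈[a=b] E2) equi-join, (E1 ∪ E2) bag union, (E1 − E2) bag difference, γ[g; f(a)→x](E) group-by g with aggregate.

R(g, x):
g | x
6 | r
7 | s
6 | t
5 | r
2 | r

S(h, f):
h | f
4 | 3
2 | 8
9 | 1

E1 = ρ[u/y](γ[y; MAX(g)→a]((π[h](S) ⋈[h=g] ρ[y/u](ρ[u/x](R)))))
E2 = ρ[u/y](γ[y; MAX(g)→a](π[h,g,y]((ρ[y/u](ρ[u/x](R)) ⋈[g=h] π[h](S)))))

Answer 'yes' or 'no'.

E1 subexpression sizes:
  S → 3
  π[h](S) → 3
  R → 5
  ρ[u/x](R) → 5
  ρ[y/u](ρ[u/x](R)) → 5
  (π[h](S) ⋈[h=g] ρ[y/u](ρ[u/x](R))) → 1
  γ[y; MAX(g)→a]((π[h](S) ⋈[h=g] ρ[y/u](ρ[u/x](R)))) → 1
  ρ[u/y](γ[y; MAX(g)→a]((π[h](S) ⋈[h=g] ρ[y/u](ρ[u/x](R))))) → 1
E2 subexpression sizes:
  R → 5
  ρ[u/x](R) → 5
  ρ[y/u](ρ[u/x](R)) → 5
  S → 3
  π[h](S) → 3
  (ρ[y/u](ρ[u/x](R)) ⋈[g=h] π[h](S)) → 1
  π[h,g,y]((ρ[y/u](ρ[u/x](R)) ⋈[g=h] π[h](S))) → 1
  γ[y; MAX(g)→a](π[h,g,y]((ρ[y/u](ρ[u/x](R)) ⋈[g=h] π[h](S)))) → 1
  ρ[u/y](γ[y; MAX(g)→a](π[h,g,y]((ρ[y/u](ρ[u/x](R)) ⋈[g=h] π[h](S))))) → 1

E1 and E2 produce the same multiset:
u | a
r | 2

yes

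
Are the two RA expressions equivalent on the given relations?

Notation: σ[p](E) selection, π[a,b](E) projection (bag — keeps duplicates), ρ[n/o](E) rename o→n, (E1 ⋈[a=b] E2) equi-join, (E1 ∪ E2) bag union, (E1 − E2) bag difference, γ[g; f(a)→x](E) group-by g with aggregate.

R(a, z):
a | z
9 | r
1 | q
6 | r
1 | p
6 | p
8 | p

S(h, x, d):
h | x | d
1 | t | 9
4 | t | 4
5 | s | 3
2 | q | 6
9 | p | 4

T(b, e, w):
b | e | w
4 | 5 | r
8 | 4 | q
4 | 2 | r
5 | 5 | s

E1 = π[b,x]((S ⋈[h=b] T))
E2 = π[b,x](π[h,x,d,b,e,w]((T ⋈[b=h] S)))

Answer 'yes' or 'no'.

E1 per-node cardinality:
  S → 5
  T → 4
  (S ⋈[h=b] T) → 3
  π[b,x]((S ⋈[h=b] T)) → 3
E2 per-node cardinality:
  T → 4
  S → 5
  (T ⋈[b=h] S) → 3
  π[h,x,d,b,e,w]((T ⋈[b=h] S)) → 3
  π[b,x](π[h,x,d,b,e,w]((T ⋈[b=h] S))) → 3

E1 and E2 produce the same multiset:
b | x
4 | t
4 | t
5 | s

yes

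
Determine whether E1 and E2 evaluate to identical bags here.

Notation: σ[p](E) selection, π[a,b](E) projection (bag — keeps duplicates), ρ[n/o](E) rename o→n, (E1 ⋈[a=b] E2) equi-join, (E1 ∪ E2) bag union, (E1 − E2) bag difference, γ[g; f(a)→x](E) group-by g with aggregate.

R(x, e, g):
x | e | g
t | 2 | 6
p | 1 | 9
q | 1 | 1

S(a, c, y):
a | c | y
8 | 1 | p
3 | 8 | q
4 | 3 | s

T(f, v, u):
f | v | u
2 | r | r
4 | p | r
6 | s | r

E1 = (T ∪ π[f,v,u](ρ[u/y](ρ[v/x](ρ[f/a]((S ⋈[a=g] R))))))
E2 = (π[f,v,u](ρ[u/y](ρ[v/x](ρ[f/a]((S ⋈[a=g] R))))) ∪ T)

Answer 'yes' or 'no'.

E1 per-node cardinality:
  T → 3
  S → 3
  R → 3
  (S ⋈[a=g] R) → 0
  ρ[f/a]((S ⋈[a=g] R)) → 0
  ρ[v/x](ρ[f/a]((S ⋈[a=g] R))) → 0
  ρ[u/y](ρ[v/x](ρ[f/a]((S ⋈[a=g] R)))) → 0
  π[f,v,u](ρ[u/y](ρ[v/x](ρ[f/a]((S ⋈[a=g] R))))) → 0
  (T ∪ π[f,v,u](ρ[u/y](ρ[v/x](ρ[f/a]((S ⋈[a=g] R)))))) → 3
E2 per-node cardinality:
  S → 3
  R → 3
  (S ⋈[a=g] R) → 0
  ρ[f/a]((S ⋈[a=g] R)) → 0
  ρ[v/x](ρ[f/a]((S ⋈[a=g] R))) → 0
  ρ[u/y](ρ[v/x](ρ[f/a]((S ⋈[a=g] R)))) → 0
  π[f,v,u](ρ[u/y](ρ[v/x](ρ[f/a]((S ⋈[a=g] R))))) → 0
  T → 3
  (π[f,v,u](ρ[u/y](ρ[v/x](ρ[f/a]((S ⋈[a=g] R))))) ∪ T) → 3

E1 and E2 produce the same multiset:
f | v | u
2 | r | r
4 | p | r
6 | s | r

yes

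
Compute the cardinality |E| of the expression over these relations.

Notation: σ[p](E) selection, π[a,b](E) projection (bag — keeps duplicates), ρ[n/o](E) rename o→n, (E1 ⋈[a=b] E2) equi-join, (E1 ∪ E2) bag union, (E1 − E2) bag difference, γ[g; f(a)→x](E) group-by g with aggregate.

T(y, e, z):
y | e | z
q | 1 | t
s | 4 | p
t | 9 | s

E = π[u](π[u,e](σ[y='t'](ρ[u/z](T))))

Stepwise |·|:
  T → 3
  ρ[u/z](T) → 3
  σ[y='t'](ρ[u/z](T)) → 1
  π[u,e](σ[y='t'](ρ[u/z](T))) → 1
  π[u](π[u,e](σ[y='t'](ρ[u/z](T)))) → 1

|E| = 1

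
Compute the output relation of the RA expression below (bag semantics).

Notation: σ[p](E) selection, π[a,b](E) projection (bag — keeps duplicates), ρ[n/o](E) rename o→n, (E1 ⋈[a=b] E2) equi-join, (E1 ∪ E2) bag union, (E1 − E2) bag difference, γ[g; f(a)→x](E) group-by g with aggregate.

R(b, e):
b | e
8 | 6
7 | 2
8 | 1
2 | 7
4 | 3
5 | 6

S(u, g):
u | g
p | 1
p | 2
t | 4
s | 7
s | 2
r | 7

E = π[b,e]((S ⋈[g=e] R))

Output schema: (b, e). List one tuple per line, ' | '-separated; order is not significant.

Row counts bottom-up:
  S → 6
  R → 6
  (S ⋈[g=e] R) → 5
  π[b,e]((S ⋈[g=e] R)) → 5

== RESULT ==
b | e
2 | 7
2 | 7
7 | 2
7 | 2
8 | 1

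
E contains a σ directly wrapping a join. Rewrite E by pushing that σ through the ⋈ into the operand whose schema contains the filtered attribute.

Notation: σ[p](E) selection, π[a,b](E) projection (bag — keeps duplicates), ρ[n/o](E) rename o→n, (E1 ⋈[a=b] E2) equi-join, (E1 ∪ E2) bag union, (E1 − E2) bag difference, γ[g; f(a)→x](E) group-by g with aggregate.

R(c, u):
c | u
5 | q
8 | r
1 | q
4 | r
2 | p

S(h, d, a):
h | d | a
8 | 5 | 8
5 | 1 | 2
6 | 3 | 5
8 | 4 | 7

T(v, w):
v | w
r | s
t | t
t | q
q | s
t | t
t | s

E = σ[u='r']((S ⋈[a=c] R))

σ filters on u, owned by the right side.
E' = (S ⋈[a=c] σ[u='r'](R))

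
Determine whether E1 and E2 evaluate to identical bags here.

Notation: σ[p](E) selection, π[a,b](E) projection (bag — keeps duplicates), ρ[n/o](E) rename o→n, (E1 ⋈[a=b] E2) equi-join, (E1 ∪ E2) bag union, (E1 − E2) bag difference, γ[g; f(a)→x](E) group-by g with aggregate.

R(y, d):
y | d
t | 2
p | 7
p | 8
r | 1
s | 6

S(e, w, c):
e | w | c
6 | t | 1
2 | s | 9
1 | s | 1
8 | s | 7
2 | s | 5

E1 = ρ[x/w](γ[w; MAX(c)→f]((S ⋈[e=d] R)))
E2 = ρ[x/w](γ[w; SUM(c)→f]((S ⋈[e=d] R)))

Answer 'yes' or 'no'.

E1 subexpression sizes:
  S → 5
  R → 5
  (S ⋈[e=d] R) → 5
  γ[w; MAX(c)→f]((S ⋈[e=d] R)) → 2
  ρ[x/w](γ[w; MAX(c)→f]((S ⋈[e=d] R))) → 2
E2 subexpression sizes:
  S → 5
  R → 5
  (S ⋈[e=d] R) → 5
  γ[w; SUM(c)→f]((S ⋈[e=d] R)) → 2
  ρ[x/w](γ[w; SUM(c)→f]((S ⋈[e=d] R))) → 2

E1 result:
x | f
s | 9
t | 1
E2 result:
x | f
s | 22
t | 1
Witness: ('s', 9) appears 1× in E1 but 0× in E2.

no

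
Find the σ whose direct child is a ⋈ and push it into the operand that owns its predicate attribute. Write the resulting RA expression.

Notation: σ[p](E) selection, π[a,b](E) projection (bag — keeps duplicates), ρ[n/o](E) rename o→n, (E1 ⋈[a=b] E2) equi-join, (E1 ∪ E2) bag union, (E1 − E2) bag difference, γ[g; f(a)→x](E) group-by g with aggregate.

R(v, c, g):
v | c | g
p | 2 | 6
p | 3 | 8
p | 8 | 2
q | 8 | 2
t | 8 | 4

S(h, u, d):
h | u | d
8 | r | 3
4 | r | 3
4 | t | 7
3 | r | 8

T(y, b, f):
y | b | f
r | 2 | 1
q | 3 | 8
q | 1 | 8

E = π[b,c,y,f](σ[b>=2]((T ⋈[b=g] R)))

σ filters on b, owned by the left side.
E' = π[b,c,y,f]((σ[b>=2](T) ⋈[b=g] R))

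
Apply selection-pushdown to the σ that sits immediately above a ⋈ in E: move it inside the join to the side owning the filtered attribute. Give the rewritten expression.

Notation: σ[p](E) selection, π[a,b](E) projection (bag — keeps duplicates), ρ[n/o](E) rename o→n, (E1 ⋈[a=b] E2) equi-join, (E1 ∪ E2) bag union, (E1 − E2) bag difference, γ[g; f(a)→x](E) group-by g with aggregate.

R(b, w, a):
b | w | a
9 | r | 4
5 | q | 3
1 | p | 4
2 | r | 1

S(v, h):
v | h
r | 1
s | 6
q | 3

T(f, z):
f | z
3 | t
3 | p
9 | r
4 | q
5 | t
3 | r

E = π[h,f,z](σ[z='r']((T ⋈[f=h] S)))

σ filters on z, owned by the left side.
E' = π[h,f,z]((σ[z='r'](T) ⋈[f=h] S))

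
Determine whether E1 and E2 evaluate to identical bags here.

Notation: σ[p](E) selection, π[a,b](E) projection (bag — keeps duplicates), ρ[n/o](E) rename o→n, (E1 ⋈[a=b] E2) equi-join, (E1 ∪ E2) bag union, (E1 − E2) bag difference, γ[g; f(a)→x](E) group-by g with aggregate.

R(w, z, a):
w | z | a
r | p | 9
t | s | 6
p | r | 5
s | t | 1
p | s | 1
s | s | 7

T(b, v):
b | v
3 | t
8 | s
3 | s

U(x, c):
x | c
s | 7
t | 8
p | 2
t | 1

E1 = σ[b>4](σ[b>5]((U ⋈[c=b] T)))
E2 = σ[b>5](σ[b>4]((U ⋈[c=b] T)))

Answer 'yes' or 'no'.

E1 per-node cardinality:
  U → 4
  T → 3
  (U ⋈[c=b] T) → 1
  σ[b>5]((U ⋈[c=b] T)) → 1
  σ[b>4](σ[b>5]((U ⋈[c=b] T))) → 1
E2 per-node cardinality:
  U → 4
  T → 3
  (U ⋈[c=b] T) → 1
  σ[b>4]((U ⋈[c=b] T)) → 1
  σ[b>5](σ[b>4]((U ⋈[c=b] T))) → 1

E1 and E2 produce the same multiset:
x | c | b | v
t | 8 | 8 | s

yes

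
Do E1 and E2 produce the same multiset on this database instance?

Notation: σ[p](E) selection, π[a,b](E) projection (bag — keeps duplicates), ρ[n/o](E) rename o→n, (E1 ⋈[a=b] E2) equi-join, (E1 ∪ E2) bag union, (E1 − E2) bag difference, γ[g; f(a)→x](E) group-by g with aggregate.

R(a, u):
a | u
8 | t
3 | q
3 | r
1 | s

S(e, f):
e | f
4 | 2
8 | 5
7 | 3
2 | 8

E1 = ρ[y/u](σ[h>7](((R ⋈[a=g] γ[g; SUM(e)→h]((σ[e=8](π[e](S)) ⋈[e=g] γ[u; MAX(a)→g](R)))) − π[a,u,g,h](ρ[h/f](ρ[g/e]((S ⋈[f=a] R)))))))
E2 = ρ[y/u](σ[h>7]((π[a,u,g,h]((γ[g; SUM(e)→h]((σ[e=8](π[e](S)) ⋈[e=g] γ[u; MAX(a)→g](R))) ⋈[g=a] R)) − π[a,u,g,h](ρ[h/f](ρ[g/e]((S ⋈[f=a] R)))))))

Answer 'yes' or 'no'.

E1 row counts bottom-up:
  R → 4
  S → 4
  π[e](S) → 4
  σ[e=8](π[e](S)) → 1
  R → 4
  γ[u; MAX(a)→g](R) → 4
  (σ[e=8](π[e](S)) ⋈[e=g] γ[u; MAX(a)→g](R)) → 1
  γ[g; SUM(e)→h]((σ[e=8](π[e](S)) ⋈[e=g] γ[u; MAX(a)→g](R))) → 1
  (R ⋈[a=g] γ[g; SUM(e)→h]((σ[e=8](π[e](S)) ⋈[e=g] γ[u; MAX(a)→g](R)))) → 1
  S → 4
  R → 4
  (S ⋈[f=a] R) → 3
  ρ[g/e]((S ⋈[f=a] R)) → 3
  ρ[h/f](ρ[g/e]((S ⋈[f=a] R))) → 3
  π[a,u,g,h](ρ[h/f](ρ[g/e]((S ⋈[f=a] R)))) → 3
  ((R ⋈[a=g] γ[g; SUM(e)→h]((σ[e=8](π[e](S)) ⋈[e=g] γ[u; MAX(a)→g](R)))) − π[a,u,g,h](ρ[h/f](ρ[g/e]((S ⋈[f=a] R))))) → 1
  σ[h>7](((R ⋈[a=g] γ[g; SUM(e)→h]((σ[e=8](π[e](S)) ⋈[e=g] γ[u; MAX(a)→g](R)))) − π[a,u,g,h](ρ[h/f](ρ[g/e]((S ⋈[f=a] R)))))) → 1
  ρ[y/u](σ[h>7](((R ⋈[a=g] γ[g; SUM(e)→h]((σ[e=8](π[e](S)) ⋈[e=g] γ[u; MAX(a)→g](R)))) − π[a,u,g,h](ρ[h/f](ρ[g/e]((S ⋈[f=a] R))))))) → 1
E2 row counts bottom-up:
  S → 4
  π[e](S) → 4
  σ[e=8](π[e](S)) → 1
  R → 4
  γ[u; MAX(a)→g](R) → 4
  (σ[e=8](π[e](S)) ⋈[e=g] γ[u; MAX(a)→g](R)) → 1
  γ[g; SUM(e)→h]((σ[e=8](π[e](S)) ⋈[e=g] γ[u; MAX(a)→g](R))) → 1
  R → 4
  (γ[g; SUM(e)→h]((σ[e=8](π[e](S)) ⋈[e=g] γ[u; MAX(a)→g](R))) ⋈[g=a] R) → 1
  π[a,u,g,h]((γ[g; SUM(e)→h]((σ[e=8](π[e](S)) ⋈[e=g] γ[u; MAX(a)→g](R))) ⋈[g=a] R)) → 1
  S → 4
  R → 4
  (S ⋈[f=a] R) → 3
  ρ[g/e]((S ⋈[f=a] R)) → 3
  ρ[h/f](ρ[g/e]((S ⋈[f=a] R))) → 3
  π[a,u,g,h](ρ[h/f](ρ[g/e]((S ⋈[f=a] R)))) → 3
  (π[a,u,g,h]((γ[g; SUM(e)→h]((σ[e=8](π[e](S)) ⋈[e=g] γ[u; MAX(a)→g](R))) ⋈[g=a] R)) − π[a,u,g,h](ρ[h/f](ρ[g/e]((S ⋈[f=a] R))))) → 1
  σ[h>7]((π[a,u,g,h]((γ[g; SUM(e)→h]((σ[e=8](π[e](S)) ⋈[e=g] γ[u; MAX(a)→g](R))) ⋈[g=a] R)) − π[a,u,g,h](ρ[h/f](ρ[g/e]((S ⋈[f=a] R)))))) → 1
  ρ[y/u](σ[h>7]((π[a,u,g,h]((γ[g; SUM(e)→h]((σ[e=8](π[e](S)) ⋈[e=g] γ[u; MAX(a)→g](R))) ⋈[g=a] R)) − π[a,u,g,h](ρ[h/f](ρ[g/e]((S ⋈[f=a] R))))))) → 1

E1 and E2 produce the same multiset:
a | y | g | h
8 | t | 8 | 8

yes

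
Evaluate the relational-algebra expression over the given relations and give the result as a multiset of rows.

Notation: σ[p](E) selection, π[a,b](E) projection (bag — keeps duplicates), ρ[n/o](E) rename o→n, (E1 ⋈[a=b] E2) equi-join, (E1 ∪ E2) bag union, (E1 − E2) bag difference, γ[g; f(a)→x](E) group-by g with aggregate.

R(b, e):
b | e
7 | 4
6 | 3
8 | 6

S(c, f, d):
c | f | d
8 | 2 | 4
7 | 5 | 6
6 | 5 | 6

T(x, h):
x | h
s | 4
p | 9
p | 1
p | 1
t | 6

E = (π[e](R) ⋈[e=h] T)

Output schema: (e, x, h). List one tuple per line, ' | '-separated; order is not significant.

Subexpression sizes:
  R → 3
  π[e](R) → 3
  T → 5
  (π[e](R) ⋈[e=h] T) → 2

== RESULT ==
e | x | h
4 | s | 4
6 | t | 6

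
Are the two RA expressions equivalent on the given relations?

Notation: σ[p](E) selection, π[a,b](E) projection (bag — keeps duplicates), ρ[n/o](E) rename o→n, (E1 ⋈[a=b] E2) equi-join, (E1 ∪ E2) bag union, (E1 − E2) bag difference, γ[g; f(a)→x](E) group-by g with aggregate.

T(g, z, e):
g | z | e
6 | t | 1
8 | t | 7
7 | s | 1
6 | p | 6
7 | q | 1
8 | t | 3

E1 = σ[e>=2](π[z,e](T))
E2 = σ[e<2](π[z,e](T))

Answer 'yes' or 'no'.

E1 stepwise |·|:
  T → 6
  π[z,e](T) → 6
  σ[e>=2](π[z,e](T)) → 3
E2 stepwise |·|:
  T → 6
  π[z,e](T) → 6
  σ[e<2](π[z,e](T)) → 3

E1 result:
z | e
p | 6
t | 3
t | 7
E2 result:
z | e
q | 1
s | 1
t | 1
Witness: ('t', 3) appears 1× in E1 but 0× in E2.

no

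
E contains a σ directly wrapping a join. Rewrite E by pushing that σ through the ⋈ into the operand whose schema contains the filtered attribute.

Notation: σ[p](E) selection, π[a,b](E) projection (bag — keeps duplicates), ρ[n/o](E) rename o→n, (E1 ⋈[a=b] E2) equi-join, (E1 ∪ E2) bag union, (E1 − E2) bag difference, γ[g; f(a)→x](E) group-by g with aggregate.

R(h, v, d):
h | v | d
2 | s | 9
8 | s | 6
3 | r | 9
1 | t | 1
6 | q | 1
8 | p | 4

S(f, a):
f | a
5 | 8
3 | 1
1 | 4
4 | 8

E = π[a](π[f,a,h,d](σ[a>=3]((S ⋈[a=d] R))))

σ filters on a, owned by the left side.
E' = π[a](π[f,a,h,d]((σ[a>=3](S) ⋈[a=d] R)))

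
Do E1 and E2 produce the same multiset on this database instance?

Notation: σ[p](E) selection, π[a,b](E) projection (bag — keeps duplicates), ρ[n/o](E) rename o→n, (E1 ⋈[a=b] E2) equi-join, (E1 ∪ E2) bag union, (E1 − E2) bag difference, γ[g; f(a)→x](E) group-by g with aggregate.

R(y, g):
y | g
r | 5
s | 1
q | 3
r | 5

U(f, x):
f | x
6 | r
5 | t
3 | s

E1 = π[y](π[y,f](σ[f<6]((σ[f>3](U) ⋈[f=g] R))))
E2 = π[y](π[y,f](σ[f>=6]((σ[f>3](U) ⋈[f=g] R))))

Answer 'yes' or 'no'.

E1 subexpression sizes:
  U → 3
  σ[f>3](U) → 2
  R → 4
  (σ[f>3](U) ⋈[f=g] R) → 2
  σ[f<6]((σ[f>3](U) ⋈[f=g] R)) → 2
  π[y,f](σ[f<6]((σ[f>3](U) ⋈[f=g] R))) → 2
  π[y](π[y,f](σ[f<6]((σ[f>3](U) ⋈[f=g] R)))) → 2
E2 subexpression sizes:
  U → 3
  σ[f>3](U) → 2
  R → 4
  (σ[f>3](U) ⋈[f=g] R) → 2
  σ[f>=6]((σ[f>3](U) ⋈[f=g] R)) → 0
  π[y,f](σ[f>=6]((σ[f>3](U) ⋈[f=g] R))) → 0
  π[y](π[y,f](σ[f>=6]((σ[f>3](U) ⋈[f=g] R)))) → 0

E1 result:
y
r
r
E2 result:
y
(0 rows)
Witness: ('r',) appears 2× in E1 but 0× in E2.

no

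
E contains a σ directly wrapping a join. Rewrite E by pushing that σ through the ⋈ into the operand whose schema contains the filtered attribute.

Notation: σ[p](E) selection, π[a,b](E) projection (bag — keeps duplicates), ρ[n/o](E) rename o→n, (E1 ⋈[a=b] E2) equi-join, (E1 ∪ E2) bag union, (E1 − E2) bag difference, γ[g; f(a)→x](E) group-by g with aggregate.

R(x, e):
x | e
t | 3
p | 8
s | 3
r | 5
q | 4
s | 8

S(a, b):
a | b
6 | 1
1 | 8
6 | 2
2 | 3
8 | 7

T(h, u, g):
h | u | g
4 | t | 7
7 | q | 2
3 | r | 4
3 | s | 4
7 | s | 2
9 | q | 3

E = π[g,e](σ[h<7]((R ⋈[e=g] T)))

σ filters on h, owned by the right side.
E' = π[g,e]((R ⋈[e=g] σ[h<7](T)))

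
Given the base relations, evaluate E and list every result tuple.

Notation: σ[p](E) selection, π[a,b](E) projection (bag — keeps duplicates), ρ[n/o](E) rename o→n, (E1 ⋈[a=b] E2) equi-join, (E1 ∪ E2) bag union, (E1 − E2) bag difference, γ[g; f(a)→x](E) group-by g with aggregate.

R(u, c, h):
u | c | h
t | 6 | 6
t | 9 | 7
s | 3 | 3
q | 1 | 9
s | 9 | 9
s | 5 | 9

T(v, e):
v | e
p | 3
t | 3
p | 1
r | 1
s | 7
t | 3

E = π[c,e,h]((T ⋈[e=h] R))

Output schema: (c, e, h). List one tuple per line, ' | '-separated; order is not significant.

Stepwise |·|:
  T → 6
  R → 6
  (T ⋈[e=h] R) → 4
  π[c,e,h]((T ⋈[e=h] R)) → 4

== RESULT ==
c | e | h
3 | 3 | 3
3 | 3 | 3
3 | 3 | 3
9 | 7 | 7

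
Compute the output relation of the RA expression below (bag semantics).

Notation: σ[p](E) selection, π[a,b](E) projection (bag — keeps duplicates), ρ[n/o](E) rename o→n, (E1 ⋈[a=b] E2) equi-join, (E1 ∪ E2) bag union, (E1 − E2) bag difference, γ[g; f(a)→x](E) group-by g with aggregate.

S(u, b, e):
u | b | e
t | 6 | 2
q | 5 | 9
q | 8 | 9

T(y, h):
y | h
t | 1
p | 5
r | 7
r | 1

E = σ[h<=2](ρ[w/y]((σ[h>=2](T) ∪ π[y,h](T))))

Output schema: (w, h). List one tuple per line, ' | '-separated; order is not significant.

Per-node cardinality:
  T → 4
  σ[h>=2](T) → 2
  T → 4
  π[y,h](T) → 4
  (σ[h>=2](T) ∪ π[y,h](T)) → 6
  ρ[w/y]((σ[h>=2](T) ∪ π[y,h](T))) → 6
  σ[h<=2](ρ[w/y]((σ[h>=2](T) ∪ π[y,h](T)))) → 2

== RESULT ==
w | h
r | 1
t | 1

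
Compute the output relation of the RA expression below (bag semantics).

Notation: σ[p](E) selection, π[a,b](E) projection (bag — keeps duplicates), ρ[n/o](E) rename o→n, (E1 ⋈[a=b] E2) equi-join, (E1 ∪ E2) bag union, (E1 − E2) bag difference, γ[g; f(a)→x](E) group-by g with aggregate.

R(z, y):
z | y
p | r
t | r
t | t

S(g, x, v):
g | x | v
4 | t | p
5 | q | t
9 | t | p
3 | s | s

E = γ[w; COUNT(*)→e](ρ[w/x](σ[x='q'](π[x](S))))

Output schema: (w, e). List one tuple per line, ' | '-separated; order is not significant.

Stepwise |·|:
  S → 4
  π[x](S) → 4
  σ[x='q'](π[x](S)) → 1
  ρ[w/x](σ[x='q'](π[x](S))) → 1
  γ[w; COUNT(*)→e](ρ[w/x](σ[x='q'](π[x](S)))) → 1

== RESULT ==
w | e
q | 1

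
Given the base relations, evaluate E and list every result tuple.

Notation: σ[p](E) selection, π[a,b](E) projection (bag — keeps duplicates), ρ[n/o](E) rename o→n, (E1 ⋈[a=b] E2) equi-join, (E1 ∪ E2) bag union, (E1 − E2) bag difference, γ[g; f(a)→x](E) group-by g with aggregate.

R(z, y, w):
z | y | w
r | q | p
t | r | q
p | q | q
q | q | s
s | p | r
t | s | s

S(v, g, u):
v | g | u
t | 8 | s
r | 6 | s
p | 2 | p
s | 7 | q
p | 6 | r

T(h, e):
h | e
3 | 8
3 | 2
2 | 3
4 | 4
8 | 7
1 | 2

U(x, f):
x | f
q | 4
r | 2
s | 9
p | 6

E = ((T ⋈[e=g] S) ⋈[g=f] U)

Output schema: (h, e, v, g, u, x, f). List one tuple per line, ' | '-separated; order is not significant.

Stepwise |·|:
  T → 6
  S → 5
  (T ⋈[e=g] S) → 4
  U → 4
  ((T ⋈[e=g] S) ⋈[g=f] U) → 2

== RESULT ==
h | e | v | g | u | x | f
1 | 2 | p | 2 | p | r | 2
3 | 2 | p | 2 | p | r | 2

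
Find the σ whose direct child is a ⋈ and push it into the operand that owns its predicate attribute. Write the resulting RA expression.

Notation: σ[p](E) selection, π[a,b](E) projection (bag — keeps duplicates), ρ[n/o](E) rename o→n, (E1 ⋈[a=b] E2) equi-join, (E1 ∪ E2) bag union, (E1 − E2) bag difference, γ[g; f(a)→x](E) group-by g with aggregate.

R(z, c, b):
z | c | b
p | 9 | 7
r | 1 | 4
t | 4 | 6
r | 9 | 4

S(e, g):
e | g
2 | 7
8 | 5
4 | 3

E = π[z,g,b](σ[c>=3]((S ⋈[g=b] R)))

σ filters on c, owned by the right side.
E' = π[z,g,b]((S ⋈[g=b] σ[c>=3](R)))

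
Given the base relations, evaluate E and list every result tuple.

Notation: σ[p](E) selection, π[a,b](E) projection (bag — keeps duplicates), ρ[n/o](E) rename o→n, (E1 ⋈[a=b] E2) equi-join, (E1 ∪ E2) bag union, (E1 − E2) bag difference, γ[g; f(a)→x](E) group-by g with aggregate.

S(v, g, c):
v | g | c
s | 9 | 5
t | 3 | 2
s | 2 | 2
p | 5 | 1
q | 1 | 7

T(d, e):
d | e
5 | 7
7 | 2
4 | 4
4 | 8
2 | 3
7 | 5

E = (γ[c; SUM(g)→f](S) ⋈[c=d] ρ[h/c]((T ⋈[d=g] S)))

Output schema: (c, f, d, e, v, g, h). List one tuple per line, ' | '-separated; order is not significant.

Stepwise |·|:
  S → 5
  γ[c; SUM(g)→f](S) → 4
  T → 6
  S → 5
  (T ⋈[d=g] S) → 2
  ρ[h/c]((T ⋈[d=g] S)) → 2
  (γ[c; SUM(g)→f](S) ⋈[c=d] ρ[h/c]((T ⋈[d=g] S))) → 2

== RESULT ==
c | f | d | e | v | g | h
2 | 5 | 2 | 3 | s | 2 | 2
5 | 9 | 5 | 7 | p | 5 | 1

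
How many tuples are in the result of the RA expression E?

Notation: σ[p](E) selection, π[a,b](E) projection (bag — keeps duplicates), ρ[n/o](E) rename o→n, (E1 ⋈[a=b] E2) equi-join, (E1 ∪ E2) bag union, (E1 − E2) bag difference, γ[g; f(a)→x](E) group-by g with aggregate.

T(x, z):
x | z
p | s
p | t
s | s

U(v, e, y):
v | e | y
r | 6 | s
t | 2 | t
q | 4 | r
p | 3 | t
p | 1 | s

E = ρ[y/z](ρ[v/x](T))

Stepwise |·|:
  T → 3
  ρ[v/x](T) → 3
  ρ[y/z](ρ[v/x](T)) → 3

|E| = 3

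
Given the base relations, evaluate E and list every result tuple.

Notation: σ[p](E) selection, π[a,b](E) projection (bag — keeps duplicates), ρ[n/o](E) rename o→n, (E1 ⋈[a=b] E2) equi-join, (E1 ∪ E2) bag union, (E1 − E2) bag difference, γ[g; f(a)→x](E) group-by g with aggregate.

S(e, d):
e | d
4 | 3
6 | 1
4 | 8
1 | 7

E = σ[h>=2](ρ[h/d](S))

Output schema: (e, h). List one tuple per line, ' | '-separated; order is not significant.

Per-node cardinality:
  S → 4
  ρ[h/d](S) → 4
  σ[h>=2](ρ[h/d](S)) → 3

== RESULT ==
e | h
1 | 7
4 | 3
4 | 8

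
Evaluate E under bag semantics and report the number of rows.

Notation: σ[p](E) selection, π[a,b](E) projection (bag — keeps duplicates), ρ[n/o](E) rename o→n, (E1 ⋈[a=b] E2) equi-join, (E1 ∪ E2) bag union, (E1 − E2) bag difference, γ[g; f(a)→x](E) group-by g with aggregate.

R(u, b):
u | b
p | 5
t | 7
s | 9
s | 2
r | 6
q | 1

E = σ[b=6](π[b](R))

Row counts bottom-up:
  R → 6
  π[b](R) → 6
  σ[b=6](π[b](R)) → 1

|E| = 1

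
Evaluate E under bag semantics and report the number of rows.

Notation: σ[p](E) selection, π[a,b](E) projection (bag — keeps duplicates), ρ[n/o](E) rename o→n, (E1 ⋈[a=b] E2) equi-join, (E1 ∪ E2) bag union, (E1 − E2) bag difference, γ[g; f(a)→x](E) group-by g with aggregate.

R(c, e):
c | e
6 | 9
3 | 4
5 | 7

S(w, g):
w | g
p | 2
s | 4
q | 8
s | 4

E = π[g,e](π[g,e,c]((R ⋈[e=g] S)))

Row counts bottom-up:
  R → 3
  S → 4
  (R ⋈[e=g] S) → 2
  π[g,e,c]((R ⋈[e=g] S)) → 2
  π[g,e](π[g,e,c]((R ⋈[e=g] S))) → 2

|E| = 2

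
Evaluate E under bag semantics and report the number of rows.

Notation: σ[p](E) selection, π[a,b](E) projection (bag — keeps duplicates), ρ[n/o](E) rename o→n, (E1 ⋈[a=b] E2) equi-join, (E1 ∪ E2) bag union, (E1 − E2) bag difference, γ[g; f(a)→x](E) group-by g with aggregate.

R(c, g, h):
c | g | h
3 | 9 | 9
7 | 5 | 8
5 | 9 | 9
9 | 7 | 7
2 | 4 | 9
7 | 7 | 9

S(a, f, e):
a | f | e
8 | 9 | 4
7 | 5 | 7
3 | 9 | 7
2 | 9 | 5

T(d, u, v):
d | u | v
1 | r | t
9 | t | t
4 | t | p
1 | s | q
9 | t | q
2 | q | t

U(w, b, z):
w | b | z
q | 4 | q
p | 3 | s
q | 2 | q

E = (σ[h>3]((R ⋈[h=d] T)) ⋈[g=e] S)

Subexpression sizes:
  R → 6
  T → 6
  (R ⋈[h=d] T) → 8
  σ[h>3]((R ⋈[h=d] T)) → 8
  S → 4
  (σ[h>3]((R ⋈[h=d] T)) ⋈[g=e] S) → 6

|E| = 6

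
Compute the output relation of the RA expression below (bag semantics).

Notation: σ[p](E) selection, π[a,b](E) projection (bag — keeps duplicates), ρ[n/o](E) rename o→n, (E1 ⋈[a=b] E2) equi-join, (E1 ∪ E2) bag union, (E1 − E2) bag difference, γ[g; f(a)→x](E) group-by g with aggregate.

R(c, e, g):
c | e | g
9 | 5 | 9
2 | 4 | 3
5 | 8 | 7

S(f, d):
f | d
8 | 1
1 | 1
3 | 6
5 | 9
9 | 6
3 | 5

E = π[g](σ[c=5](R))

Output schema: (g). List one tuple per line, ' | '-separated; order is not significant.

Per-node cardinality:
  R → 3
  σ[c=5](R) → 1
  π[g](σ[c=5](R)) → 1

== RESULT ==
g
7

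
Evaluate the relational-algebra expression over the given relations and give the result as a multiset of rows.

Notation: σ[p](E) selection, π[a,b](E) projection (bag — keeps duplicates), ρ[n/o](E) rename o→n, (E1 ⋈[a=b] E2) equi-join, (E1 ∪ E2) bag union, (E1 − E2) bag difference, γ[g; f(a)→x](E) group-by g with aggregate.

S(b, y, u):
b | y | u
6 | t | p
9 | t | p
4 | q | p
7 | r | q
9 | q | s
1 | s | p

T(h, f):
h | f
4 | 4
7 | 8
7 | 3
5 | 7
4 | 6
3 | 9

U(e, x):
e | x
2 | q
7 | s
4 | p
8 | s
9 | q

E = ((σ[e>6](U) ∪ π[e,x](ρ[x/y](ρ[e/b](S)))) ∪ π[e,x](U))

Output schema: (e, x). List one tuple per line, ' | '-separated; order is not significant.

Row counts bottom-up:
  U → 5
  σ[e>6](U) → 3
  S → 6
  ρ[e/b](S) → 6
  ρ[x/y](ρ[e/b](S)) → 6
  π[e,x](ρ[x/y](ρ[e/b](S))) → 6
  (σ[e>6](U) ∪ π[e,x](ρ[x/y](ρ[e/b](S)))) → 9
  U → 5
  π[e,x](U) → 5
  ((σ[e>6](U) ∪ π[e,x](ρ[x/y](ρ[e/b](S)))) ∪ π[e,x](U)) → 14

== RESULT ==
e | x
1 | s
2 | q
4 | p
4 | q
6 | t
7 | r
7 | s
7 | s
8 | s
8 | s
9 | q
9 | q
9 | q
9 | t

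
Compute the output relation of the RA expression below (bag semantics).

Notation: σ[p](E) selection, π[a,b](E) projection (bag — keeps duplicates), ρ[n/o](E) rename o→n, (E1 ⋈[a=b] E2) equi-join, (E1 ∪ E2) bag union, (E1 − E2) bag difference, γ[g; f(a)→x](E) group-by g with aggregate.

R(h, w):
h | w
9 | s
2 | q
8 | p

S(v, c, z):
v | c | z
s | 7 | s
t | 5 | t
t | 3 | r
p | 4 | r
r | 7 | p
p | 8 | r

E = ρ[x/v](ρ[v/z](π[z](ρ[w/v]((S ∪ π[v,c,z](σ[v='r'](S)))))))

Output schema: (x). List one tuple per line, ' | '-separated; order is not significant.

Row counts bottom-up:
  S → 6
  S → 6
  σ[v='r'](S) → 1
  π[v,c,z](σ[v='r'](S)) → 1
  (S ∪ π[v,c,z](σ[v='r'](S))) → 7
  ρ[w/v]((S ∪ π[v,c,z](σ[v='r'](S)))) → 7
  π[z](ρ[w/v]((S ∪ π[v,c,z](σ[v='r'](S))))) → 7
  ρ[v/z](π[z](ρ[w/v]((S ∪ π[v,c,z](σ[v='r'](S)))))) → 7
  ρ[x/v](ρ[v/z](π[z](ρ[w/v]((S ∪ π[v,c,z](σ[v='r'](S))))))) → 7

== RESULT ==
x
p
p
r
r
r
s
t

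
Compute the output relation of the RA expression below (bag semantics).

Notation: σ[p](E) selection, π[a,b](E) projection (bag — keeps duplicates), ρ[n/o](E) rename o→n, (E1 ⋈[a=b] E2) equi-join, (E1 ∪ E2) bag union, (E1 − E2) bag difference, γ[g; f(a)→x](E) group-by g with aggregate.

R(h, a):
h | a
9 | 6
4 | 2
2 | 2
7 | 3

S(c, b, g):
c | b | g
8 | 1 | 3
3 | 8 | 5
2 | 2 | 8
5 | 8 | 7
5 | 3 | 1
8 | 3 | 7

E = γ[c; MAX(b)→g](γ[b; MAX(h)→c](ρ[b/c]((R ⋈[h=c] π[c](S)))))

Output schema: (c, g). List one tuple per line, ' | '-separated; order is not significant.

Subexpression sizes:
  R → 4
  S → 6
  π[c](S) → 6
  (R ⋈[h=c] π[c](S)) → 1
  ρ[b/c]((R ⋈[h=c] π[c](S))) → 1
  γ[b; MAX(h)→c](ρ[b/c]((R ⋈[h=c] π[c](S)))) → 1
  γ[c; MAX(b)→g](γ[b; MAX(h)→c](ρ[b/c]((R ⋈[h=c] π[c](S))))) → 1

== RESULT ==
c | g
2 | 2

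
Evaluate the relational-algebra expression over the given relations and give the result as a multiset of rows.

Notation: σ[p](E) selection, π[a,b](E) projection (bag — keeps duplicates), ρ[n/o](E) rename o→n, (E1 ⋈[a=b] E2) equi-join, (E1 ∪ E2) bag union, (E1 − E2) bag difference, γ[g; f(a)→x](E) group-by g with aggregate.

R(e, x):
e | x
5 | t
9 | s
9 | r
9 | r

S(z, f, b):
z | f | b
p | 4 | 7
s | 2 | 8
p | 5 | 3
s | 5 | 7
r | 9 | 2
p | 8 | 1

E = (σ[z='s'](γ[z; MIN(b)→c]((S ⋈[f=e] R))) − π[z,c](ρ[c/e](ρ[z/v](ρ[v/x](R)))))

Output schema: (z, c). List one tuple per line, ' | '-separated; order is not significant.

Stepwise |·|:
  S → 6
  R → 4
  (S ⋈[f=e] R) → 5
  γ[z; MIN(b)→c]((S ⋈[f=e] R)) → 3
  σ[z='s'](γ[z; MIN(b)→c]((S ⋈[f=e] R))) → 1
  R → 4
  ρ[v/x](R) → 4
  ρ[z/v](ρ[v/x](R)) → 4
  ρ[c/e](ρ[z/v](ρ[v/x](R))) → 4
  π[z,c](ρ[c/e](ρ[z/v](ρ[v/x](R)))) → 4
  (σ[z='s'](γ[z; MIN(b)→c]((S ⋈[f=e] R))) − π[z,c](ρ[c/e](ρ[z/v](ρ[v/x](R))))) → 1

== RESULT ==
z | c
s | 7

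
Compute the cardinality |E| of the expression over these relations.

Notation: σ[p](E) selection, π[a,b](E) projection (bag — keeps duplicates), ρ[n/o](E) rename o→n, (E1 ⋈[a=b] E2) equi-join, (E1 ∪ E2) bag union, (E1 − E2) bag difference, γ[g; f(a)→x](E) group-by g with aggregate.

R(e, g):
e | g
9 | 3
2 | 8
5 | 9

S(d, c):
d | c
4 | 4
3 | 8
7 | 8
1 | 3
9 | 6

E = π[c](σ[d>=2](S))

Per-node cardinality:
  S → 5
  σ[d>=2](S) → 4
  π[c](σ[d>=2](S)) → 4

|E| = 4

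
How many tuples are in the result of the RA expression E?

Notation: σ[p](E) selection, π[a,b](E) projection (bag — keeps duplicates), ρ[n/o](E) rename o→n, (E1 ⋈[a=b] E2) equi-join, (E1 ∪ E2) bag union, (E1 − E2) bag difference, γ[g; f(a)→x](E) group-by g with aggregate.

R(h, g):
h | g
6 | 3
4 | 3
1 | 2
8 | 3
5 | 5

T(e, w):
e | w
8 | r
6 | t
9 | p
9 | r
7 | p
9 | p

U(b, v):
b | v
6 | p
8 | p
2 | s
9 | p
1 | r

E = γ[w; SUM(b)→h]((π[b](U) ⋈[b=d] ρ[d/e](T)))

Stepwise |·|:
  U → 5
  π[b](U) → 5
  T → 6
  ρ[d/e](T) → 6
  (π[b](U) ⋈[b=d] ρ[d/e](T)) → 5
  γ[w; SUM(b)→h]((π[b](U) ⋈[b=d] ρ[d/e](T))) → 3

|E| = 3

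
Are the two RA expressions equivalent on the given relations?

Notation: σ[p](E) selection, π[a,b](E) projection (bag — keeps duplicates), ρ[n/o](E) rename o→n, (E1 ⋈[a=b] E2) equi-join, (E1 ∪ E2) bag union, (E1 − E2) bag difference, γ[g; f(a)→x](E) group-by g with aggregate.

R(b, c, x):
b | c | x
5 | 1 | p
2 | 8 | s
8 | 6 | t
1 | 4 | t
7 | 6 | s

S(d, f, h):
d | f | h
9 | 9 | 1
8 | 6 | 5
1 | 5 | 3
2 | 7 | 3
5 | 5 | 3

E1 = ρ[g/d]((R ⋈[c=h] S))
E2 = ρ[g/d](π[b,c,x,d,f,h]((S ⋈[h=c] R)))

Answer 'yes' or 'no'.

E1 row counts bottom-up:
  R → 5
  S → 5
  (R ⋈[c=h] S) → 1
  ρ[g/d]((R ⋈[c=h] S)) → 1
E2 row counts bottom-up:
  S → 5
  R → 5
  (S ⋈[h=c] R) → 1
  π[b,c,x,d,f,h]((S ⋈[h=c] R)) → 1
  ρ[g/d](π[b,c,x,d,f,h]((S ⋈[h=c] R))) → 1

E1 and E2 produce the same multiset:
b | c | x | g | f | h
5 | 1 | p | 9 | 9 | 1

yes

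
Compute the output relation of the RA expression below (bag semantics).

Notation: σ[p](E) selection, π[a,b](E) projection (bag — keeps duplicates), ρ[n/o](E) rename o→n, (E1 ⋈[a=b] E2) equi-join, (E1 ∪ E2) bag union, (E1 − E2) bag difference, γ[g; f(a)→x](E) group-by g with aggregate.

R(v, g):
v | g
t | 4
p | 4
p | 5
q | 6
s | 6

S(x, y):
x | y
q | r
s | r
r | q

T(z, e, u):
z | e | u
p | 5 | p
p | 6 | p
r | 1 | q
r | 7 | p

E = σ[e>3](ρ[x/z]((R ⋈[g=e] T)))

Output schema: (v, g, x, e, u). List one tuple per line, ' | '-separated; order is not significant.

Subexpression sizes:
  R → 5
  T → 4
  (R ⋈[g=e] T) → 3
  ρ[x/z]((R ⋈[g=e] T)) → 3
  σ[e>3](ρ[x/z]((R ⋈[g=e] T))) → 3

== RESULT ==
v | g | x | e | u
p | 5 | p | 5 | p
q | 6 | p | 6 | p
s | 6 | p | 6 | p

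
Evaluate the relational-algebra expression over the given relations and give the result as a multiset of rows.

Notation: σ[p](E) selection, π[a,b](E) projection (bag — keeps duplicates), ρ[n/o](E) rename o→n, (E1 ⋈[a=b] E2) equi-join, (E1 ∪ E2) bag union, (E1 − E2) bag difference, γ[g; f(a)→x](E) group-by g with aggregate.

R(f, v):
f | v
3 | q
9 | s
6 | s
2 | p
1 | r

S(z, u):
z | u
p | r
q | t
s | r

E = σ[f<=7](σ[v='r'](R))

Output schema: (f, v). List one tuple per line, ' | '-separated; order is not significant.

Subexpression sizes:
  R → 5
  σ[v='r'](R) → 1
  σ[f<=7](σ[v='r'](R)) → 1

== RESULT ==
f | v
1 | r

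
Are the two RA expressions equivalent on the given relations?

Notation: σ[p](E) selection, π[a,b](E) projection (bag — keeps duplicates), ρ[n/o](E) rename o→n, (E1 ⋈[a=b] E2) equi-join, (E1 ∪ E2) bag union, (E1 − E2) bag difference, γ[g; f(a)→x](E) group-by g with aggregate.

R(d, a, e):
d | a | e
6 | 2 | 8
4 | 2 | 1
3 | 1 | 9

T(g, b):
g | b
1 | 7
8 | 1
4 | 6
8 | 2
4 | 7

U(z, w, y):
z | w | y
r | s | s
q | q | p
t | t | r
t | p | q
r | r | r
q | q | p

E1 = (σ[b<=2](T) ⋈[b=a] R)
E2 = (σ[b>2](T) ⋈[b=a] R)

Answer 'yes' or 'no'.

E1 stepwise |·|:
  T → 5
  σ[b<=2](T) → 2
  R → 3
  (σ[b<=2](T) ⋈[b=a] R) → 3
E2 stepwise |·|:
  T → 5
  σ[b>2](T) → 3
  R → 3
  (σ[b>2](T) ⋈[b=a] R) → 0

E1 result:
g | b | d | a | e
8 | 1 | 3 | 1 | 9
8 | 2 | 4 | 2 | 1
8 | 2 | 6 | 2 | 8
E2 result:
g | b | d | a | e
(0 rows)
Witness: (8, 1, 3, 1, 9) appears 1× in E1 but 0× in E2.

no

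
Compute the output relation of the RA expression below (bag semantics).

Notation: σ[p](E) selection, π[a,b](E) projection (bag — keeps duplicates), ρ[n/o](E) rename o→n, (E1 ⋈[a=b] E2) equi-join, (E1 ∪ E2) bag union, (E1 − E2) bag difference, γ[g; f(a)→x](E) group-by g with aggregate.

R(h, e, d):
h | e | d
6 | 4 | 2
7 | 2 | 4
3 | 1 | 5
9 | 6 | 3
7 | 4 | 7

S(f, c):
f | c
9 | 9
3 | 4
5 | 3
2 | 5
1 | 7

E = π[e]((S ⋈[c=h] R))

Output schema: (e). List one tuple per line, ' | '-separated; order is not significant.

Row counts bottom-up:
  S → 5
  R → 5
  (S ⋈[c=h] R) → 4
  π[e]((S ⋈[c=h] R)) → 4

== RESULT ==
e
1
2
4
6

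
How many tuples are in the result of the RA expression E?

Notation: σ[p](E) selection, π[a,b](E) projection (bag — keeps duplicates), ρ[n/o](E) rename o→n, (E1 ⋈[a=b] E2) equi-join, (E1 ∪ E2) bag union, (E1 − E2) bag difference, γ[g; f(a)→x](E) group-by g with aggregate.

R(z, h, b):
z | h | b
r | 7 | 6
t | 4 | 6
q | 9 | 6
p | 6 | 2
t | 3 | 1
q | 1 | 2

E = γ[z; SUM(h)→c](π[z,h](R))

Stepwise |·|:
  R → 6
  π[z,h](R) → 6
  γ[z; SUM(h)→c](π[z,h](R)) → 4

|E| = 4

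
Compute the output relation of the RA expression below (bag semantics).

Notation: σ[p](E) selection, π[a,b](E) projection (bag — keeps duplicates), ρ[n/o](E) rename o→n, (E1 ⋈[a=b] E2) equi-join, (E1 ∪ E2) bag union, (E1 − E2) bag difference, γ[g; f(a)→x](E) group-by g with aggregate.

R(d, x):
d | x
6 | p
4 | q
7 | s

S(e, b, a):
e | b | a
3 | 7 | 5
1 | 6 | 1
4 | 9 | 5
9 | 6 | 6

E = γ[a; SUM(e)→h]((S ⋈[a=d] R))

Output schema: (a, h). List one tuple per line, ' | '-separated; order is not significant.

Per-node cardinality:
  S → 4
  R → 3
  (S ⋈[a=d] R) → 1
  γ[a; SUM(e)→h]((S ⋈[a=d] R)) → 1

== RESULT ==
a | h
6 | 9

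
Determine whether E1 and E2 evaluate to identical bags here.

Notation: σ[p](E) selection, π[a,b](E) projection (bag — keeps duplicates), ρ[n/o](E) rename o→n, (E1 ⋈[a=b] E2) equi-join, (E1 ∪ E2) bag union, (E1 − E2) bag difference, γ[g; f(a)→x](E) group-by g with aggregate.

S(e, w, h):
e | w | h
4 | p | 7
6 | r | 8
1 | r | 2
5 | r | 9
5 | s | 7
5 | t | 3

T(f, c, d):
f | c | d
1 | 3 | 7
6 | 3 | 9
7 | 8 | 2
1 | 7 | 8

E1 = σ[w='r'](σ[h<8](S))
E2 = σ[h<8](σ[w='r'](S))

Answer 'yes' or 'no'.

E1 stepwise |·|:
  S → 6
  σ[h<8](S) → 4
  σ[w='r'](σ[h<8](S)) → 1
E2 stepwise |·|:
  S → 6
  σ[w='r'](S) → 3
  σ[h<8](σ[w='r'](S)) → 1

E1 and E2 produce the same multiset:
e | w | h
1 | r | 2

yes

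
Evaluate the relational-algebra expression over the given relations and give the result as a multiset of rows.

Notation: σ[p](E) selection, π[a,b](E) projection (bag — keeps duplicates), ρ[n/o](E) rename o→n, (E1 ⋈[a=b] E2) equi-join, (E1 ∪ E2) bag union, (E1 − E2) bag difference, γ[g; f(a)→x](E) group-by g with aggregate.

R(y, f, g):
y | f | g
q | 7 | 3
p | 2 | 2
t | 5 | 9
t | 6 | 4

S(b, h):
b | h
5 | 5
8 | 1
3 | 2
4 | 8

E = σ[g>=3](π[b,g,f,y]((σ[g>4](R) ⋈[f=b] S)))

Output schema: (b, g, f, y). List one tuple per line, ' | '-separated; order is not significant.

Row counts bottom-up:
  R → 4
  σ[g>4](R) → 1
  S → 4
  (σ[g>4](R) ⋈[f=b] S) → 1
  π[b,g,f,y]((σ[g>4](R) ⋈[f=b] S)) → 1
  σ[g>=3](π[b,g,f,y]((σ[g>4](R) ⋈[f=b] S))) → 1

== RESULT ==
b | g | f | y
5 | 9 | 5 | t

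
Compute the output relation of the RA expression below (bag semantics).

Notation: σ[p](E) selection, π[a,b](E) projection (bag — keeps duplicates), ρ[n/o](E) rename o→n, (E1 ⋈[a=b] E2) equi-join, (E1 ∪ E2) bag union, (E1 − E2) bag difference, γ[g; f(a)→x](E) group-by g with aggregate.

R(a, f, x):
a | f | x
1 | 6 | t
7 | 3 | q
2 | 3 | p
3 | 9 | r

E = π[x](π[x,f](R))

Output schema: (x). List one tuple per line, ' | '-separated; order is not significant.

Per-node cardinality:
  R → 4
  π[x,f](R) → 4
  π[x](π[x,f](R)) → 4

== RESULT ==
x
p
q
r
t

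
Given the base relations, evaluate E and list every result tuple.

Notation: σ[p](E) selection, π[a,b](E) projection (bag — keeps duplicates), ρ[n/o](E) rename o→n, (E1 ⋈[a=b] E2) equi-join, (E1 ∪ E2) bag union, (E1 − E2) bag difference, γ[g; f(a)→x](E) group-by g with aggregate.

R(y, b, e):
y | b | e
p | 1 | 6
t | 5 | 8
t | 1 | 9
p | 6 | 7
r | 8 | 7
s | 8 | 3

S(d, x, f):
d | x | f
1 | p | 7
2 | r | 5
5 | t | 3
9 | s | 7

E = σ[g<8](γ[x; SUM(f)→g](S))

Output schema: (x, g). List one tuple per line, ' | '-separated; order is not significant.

Subexpression sizes:
  S → 4
  γ[x; SUM(f)→g](S) → 4
  σ[g<8](γ[x; SUM(f)→g](S)) → 4

== RESULT ==
x | g
p | 7
r | 5
s | 7
t | 3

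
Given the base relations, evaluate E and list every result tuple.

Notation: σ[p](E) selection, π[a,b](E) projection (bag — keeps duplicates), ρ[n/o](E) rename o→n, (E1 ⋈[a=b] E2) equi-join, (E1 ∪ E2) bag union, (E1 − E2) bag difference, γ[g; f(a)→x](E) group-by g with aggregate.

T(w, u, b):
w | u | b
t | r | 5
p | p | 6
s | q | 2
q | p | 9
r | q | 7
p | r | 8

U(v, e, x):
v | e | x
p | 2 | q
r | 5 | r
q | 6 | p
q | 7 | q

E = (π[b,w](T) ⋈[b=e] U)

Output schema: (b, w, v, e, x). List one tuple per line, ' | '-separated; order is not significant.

Subexpression sizes:
  T → 6
  π[b,w](T) → 6
  U → 4
  (π[b,w](T) ⋈[b=e] U) → 4

== RESULT ==
b | w | v | e | x
2 | s | p | 2 | q
5 | t | r | 5 | r
6 | p | q | 6 | p
7 | r | q | 7 | q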